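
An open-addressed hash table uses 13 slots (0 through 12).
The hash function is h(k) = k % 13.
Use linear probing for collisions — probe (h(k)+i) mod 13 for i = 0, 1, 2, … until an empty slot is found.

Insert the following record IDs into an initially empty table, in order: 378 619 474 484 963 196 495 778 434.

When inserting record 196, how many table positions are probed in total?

378 hashes to 1; slot 1 is free → place at 1.
619 hashes to 8; slot 8 is free → place at 8.
474 hashes to 6; slot 6 is free → place at 6.
484 hashes to 3; slot 3 is free → place at 3.
963 hashes to 1; 1 taken → place at 2.
196 hashes to 1; 1,2,3 taken → place at 4.
495 hashes to 1; 1,2,3,4 taken → place at 5.
778 hashes to 11; slot 11 is free → place at 11.
434 hashes to 5; 5,6 taken → place at 7.
Table: [-, 378, 963, 484, 196, 495, 474, 434, 619, -, -, 778, -]

4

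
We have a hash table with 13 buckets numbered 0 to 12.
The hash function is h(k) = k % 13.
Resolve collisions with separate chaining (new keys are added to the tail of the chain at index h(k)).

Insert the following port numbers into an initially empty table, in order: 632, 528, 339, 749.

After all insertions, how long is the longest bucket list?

3

Insert 632: h=8, bucket 8 empty -> new chain.
Insert 528: h=8, bucket 8 nonempty -> append to chain.
Insert 339: h=1, bucket 1 empty -> new chain.
Insert 749: h=8, bucket 8 nonempty -> append to chain.
Final buckets:
0: .
1: 339
2: .
3: .
4: .
5: .
6: .
7: .
8: 632 -> 528 -> 749
9: .
10: .
11: .
12: .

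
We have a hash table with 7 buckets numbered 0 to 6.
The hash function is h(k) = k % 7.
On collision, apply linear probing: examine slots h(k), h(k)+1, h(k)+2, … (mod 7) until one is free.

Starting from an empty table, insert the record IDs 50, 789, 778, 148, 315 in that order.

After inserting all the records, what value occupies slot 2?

Insert 50: h=1, slot 1 empty -> index 1.
Insert 789: h=5, slot 5 empty -> index 5.
Insert 778: h=1, slot 1 occupied -> index 2.
Insert 148: h=1, slots 1,2 occupied -> index 3.
Insert 315: h=0, slot 0 empty -> index 0.
Table: [315, 50, 778, 148, ., 789, .]

778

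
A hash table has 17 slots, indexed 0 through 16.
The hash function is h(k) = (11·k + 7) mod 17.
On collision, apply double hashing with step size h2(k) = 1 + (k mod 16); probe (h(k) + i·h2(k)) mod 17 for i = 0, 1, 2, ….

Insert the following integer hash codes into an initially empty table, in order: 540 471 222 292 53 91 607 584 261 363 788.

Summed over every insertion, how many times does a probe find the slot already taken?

7

540 hashes to 14; slot 14 is free → place at 14.
471 hashes to 3; slot 3 is free → place at 3.
222 hashes to 1; slot 1 is free → place at 1.
292 hashes to 6; slot 6 is free → place at 6.
53 hashes to 12; slot 12 is free → place at 12.
91 hashes to 5; slot 5 is free → place at 5.
607 hashes to 3, h2=16; 3 taken → place at 2.
584 hashes to 5, h2=9; 5,14,6 taken → place at 15.
261 hashes to 5, h2=6; 5 taken → place at 11.
363 hashes to 5, h2=12; 5 taken → place at 0.
788 hashes to 5, h2=5; 5 taken → place at 10.
Table: [363, 222, 607, 471, _, 91, 292, _, _, _, 788, 261, 53, _, 540, 584, _]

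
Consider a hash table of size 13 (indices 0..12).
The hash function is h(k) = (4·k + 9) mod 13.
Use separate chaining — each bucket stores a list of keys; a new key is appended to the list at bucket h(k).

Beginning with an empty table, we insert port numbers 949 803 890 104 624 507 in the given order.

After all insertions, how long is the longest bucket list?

4

Insert 949: h=9, bucket 9 empty → new chain.
Insert 803: h=10, bucket 10 empty → new chain.
Insert 890: h=7, bucket 7 empty → new chain.
Insert 104: h=9, bucket 9 nonempty → append to chain.
Insert 624: h=9, bucket 9 nonempty → append to chain.
Insert 507: h=9, bucket 9 nonempty → append to chain.
Final buckets:
0: _
1: _
2: _
3: _
4: _
5: _
6: _
7: 890
8: _
9: 949 -> 104 -> 624 -> 507
10: 803
11: _
12: _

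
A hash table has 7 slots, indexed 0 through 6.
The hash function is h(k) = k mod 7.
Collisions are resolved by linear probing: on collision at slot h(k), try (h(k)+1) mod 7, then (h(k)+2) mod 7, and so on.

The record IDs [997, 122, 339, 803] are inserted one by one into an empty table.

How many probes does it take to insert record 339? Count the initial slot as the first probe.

997 hashes to 3; slot 3 is free → place at 3.
122 hashes to 3; 3 taken → place at 4.
339 hashes to 3; 3,4 taken → place at 5.
803 hashes to 5; 5 taken → place at 6.
Table: [∅, ∅, ∅, 997, 122, 339, 803]

3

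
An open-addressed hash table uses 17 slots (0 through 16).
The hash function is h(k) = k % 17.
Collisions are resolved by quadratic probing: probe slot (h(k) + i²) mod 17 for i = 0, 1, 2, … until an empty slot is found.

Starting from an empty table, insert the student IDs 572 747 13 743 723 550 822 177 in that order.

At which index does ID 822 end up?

Insert 572: h=11, slot 11 empty -> index 11.
Insert 747: h=16, slot 16 empty -> index 16.
Insert 13: h=13, slot 13 empty -> index 13.
Insert 743: h=12, slot 12 empty -> index 12.
Insert 723: h=9, slot 9 empty -> index 9.
Insert 550: h=6, slot 6 empty -> index 6.
Insert 822: h=6, slot 6 occupied -> index 7.
Insert 177: h=7, slot 7 occupied -> index 8.
Table: [∅, ∅, ∅, ∅, ∅, ∅, 550, 822, 177, 723, ∅, 572, 743, 13, ∅, ∅, 747]

7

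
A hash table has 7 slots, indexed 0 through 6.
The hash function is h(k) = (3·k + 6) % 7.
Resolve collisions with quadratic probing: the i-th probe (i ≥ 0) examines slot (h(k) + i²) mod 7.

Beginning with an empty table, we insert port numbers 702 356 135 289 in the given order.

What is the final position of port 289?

2

702: h=5 → slot 5
356: h=3 → slot 3
135: h=5, probe 5,6 → slot 6
289: h=5, probe 5,6,2 → slot 2
Table: [—, —, 289, 356, —, 702, 135]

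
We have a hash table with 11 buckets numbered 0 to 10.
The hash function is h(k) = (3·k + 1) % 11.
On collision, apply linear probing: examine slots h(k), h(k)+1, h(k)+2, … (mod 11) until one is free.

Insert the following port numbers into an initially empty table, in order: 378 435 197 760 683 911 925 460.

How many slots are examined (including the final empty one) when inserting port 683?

2

378 hashes to 2; slot 2 is free -> place at 2.
435 hashes to 8; slot 8 is free -> place at 8.
197 hashes to 9; slot 9 is free -> place at 9.
760 hashes to 4; slot 4 is free -> place at 4.
683 hashes to 4; 4 taken -> place at 5.
911 hashes to 6; slot 6 is free -> place at 6.
925 hashes to 4; 4,5,6 taken -> place at 7.
460 hashes to 6; 6,7,8,9 taken -> place at 10.
Table: [—, —, 378, —, 760, 683, 911, 925, 435, 197, 460]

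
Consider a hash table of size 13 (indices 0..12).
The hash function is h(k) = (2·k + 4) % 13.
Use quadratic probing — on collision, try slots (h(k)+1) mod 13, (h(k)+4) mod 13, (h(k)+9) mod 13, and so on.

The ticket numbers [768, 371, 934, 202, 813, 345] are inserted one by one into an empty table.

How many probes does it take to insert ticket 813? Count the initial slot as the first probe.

4

Insert 768: h=6, slot 6 empty -> index 6.
Insert 371: h=5, slot 5 empty -> index 5.
Insert 934: h=0, slot 0 empty -> index 0.
Insert 202: h=5, slots 5,6 occupied -> index 9.
Insert 813: h=5, slots 5,6,9 occupied -> index 1.
Insert 345: h=5, slots 5,6,9,1 occupied -> index 8.
Table: [934, 813, _, _, _, 371, 768, _, 345, 202, _, _, _]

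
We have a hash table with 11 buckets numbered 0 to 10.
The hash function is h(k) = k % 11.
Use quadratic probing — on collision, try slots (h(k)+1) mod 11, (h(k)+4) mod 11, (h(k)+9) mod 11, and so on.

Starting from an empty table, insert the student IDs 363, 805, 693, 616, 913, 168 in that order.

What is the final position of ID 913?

9

363 hashes to 0; slot 0 is free => place at 0.
805 hashes to 2; slot 2 is free => place at 2.
693 hashes to 0; 0 taken => place at 1.
616 hashes to 0; 0,1 taken => place at 4.
913 hashes to 0; 0,1,4 taken => place at 9.
168 hashes to 3; slot 3 is free => place at 3.
Table: [363, 693, 805, 168, 616, —, —, —, —, 913, —]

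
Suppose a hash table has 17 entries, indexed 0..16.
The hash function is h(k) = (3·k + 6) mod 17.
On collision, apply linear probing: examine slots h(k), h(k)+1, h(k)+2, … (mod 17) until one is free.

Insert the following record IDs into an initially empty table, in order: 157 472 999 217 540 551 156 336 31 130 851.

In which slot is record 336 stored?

16

157: h=1 → slot 1
472: h=11 → slot 11
999: h=11, probe 11,12 → slot 12
217: h=11, probe 11,12,13 → slot 13
540: h=11, probe 11,12,13,14 → slot 14
551: h=10 → slot 10
156: h=15 → slot 15
336: h=11, probe 11,12,13,14,15,16 → slot 16
31: h=14, probe 14,15,16,0 → slot 0
130: h=5 → slot 5
851: h=9 → slot 9
Table: [31, 157, —, —, —, 130, —, —, —, 851, 551, 472, 999, 217, 540, 156, 336]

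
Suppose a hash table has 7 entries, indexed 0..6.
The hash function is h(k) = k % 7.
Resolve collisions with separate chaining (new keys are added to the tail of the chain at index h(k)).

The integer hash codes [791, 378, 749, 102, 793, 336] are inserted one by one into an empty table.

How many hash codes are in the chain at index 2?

791 -> bucket 0
378 -> bucket 0 (collision)
749 -> bucket 0 (collision)
102 -> bucket 4
793 -> bucket 2
336 -> bucket 0 (collision)
Final buckets:
0: 791 -> 378 -> 749 -> 336
1: _
2: 793
3: _
4: 102
5: _
6: _

1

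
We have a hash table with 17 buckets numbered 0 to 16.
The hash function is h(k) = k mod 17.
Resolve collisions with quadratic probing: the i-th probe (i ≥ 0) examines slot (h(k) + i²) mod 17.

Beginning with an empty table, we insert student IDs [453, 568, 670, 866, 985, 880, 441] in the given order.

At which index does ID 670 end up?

8

453: h=11 → slot 11
568: h=7 → slot 7
670: h=7, probe 7,8 → slot 8
866: h=16 → slot 16
985: h=16, probe 16,0 → slot 0
880: h=13 → slot 13
441: h=16, probe 16,0,3 → slot 3
Table: [985, ∅, ∅, 441, ∅, ∅, ∅, 568, 670, ∅, ∅, 453, ∅, 880, ∅, ∅, 866]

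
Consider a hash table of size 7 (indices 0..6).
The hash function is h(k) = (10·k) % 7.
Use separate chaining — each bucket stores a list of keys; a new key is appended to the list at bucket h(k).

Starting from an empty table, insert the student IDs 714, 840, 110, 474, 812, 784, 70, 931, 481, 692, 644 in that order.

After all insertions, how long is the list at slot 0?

7

Insert 714: h=0, bucket 0 empty -> new chain.
Insert 840: h=0, bucket 0 nonempty -> append to chain.
Insert 110: h=1, bucket 1 empty -> new chain.
Insert 474: h=1, bucket 1 nonempty -> append to chain.
Insert 812: h=0, bucket 0 nonempty -> append to chain.
Insert 784: h=0, bucket 0 nonempty -> append to chain.
Insert 70: h=0, bucket 0 nonempty -> append to chain.
Insert 931: h=0, bucket 0 nonempty -> append to chain.
Insert 481: h=1, bucket 1 nonempty -> append to chain.
Insert 692: h=4, bucket 4 empty -> new chain.
Insert 644: h=0, bucket 0 nonempty -> append to chain.
Final buckets:
0: 714 -> 840 -> 812 -> 784 -> 70 -> 931 -> 644
1: 110 -> 474 -> 481
2: _
3: _
4: 692
5: _
6: _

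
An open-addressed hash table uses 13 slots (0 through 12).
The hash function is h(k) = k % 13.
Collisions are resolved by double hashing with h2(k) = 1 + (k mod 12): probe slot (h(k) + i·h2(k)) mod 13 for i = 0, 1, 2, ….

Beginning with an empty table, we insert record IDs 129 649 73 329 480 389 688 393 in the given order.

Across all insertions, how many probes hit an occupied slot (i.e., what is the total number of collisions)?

129: h=12 → slot 12
649: h=12, h2=2, probe 12,1 → slot 1
73: h=8 → slot 8
329: h=4 → slot 4
480: h=12, h2=1, probe 12,0 → slot 0
389: h=12, h2=6, probe 12,5 → slot 5
688: h=12, h2=5, probe 12,4,9 → slot 9
393: h=3 → slot 3
Table: [480, 649, —, 393, 329, 389, —, —, 73, 688, —, —, 129]

5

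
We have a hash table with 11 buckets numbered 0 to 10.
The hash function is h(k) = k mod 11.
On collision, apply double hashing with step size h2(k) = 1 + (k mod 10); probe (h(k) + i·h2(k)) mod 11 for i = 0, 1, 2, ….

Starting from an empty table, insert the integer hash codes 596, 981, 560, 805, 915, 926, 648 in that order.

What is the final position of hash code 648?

6

Insert 596: h=2, slot 2 empty -> index 2.
Insert 981: h=2, h2=2, slot 2 occupied -> index 4.
Insert 560: h=10, slot 10 empty -> index 10.
Insert 805: h=2, h2=6, slot 2 occupied -> index 8.
Insert 915: h=2, h2=6, slots 2,8 occupied -> index 3.
Insert 926: h=2, h2=7, slot 2 occupied -> index 9.
Insert 648: h=10, h2=9, slots 10,8 occupied -> index 6.
Table: [_, _, 596, 915, 981, _, 648, _, 805, 926, 560]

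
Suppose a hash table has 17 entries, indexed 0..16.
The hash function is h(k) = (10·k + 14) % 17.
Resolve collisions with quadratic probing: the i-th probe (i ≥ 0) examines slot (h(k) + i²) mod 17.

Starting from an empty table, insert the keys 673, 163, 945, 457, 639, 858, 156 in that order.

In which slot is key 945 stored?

673: h=12 => slot 12
163: h=12, probe 12,13 => slot 13
945: h=12, probe 12,13,16 => slot 16
457: h=11 => slot 11
639: h=12, probe 12,13,16,4 => slot 4
858: h=9 => slot 9
156: h=10 => slot 10
Table: [—, —, —, —, 639, —, —, —, —, 858, 156, 457, 673, 163, —, —, 945]

16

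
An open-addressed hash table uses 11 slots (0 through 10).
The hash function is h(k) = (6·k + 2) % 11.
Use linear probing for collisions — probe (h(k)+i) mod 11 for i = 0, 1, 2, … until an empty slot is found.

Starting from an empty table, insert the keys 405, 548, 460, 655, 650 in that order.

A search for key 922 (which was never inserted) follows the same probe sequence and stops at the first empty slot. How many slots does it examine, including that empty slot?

4

Insert 405: h=1, slot 1 empty => index 1.
Insert 548: h=1, slot 1 occupied => index 2.
Insert 460: h=1, slots 1,2 occupied => index 3.
Insert 655: h=5, slot 5 empty => index 5.
Insert 650: h=8, slot 8 empty => index 8.
Table: [_, 405, 548, 460, _, 655, _, _, 650, _, _]
Lookup 922: h=1, probe 1,2,3,4 → slot 4 empty, not found.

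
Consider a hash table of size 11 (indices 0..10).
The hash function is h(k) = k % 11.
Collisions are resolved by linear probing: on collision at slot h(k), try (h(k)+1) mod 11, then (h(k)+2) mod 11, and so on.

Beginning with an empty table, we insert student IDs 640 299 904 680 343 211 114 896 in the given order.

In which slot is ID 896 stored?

8

Insert 640: h=2, slot 2 empty => index 2.
Insert 299: h=2, slot 2 occupied => index 3.
Insert 904: h=2, slots 2,3 occupied => index 4.
Insert 680: h=9, slot 9 empty => index 9.
Insert 343: h=2, slots 2,3,4 occupied => index 5.
Insert 211: h=2, slots 2,3,4,5 occupied => index 6.
Insert 114: h=4, slots 4,5,6 occupied => index 7.
Insert 896: h=5, slots 5,6,7 occupied => index 8.
Table: [-, -, 640, 299, 904, 343, 211, 114, 896, 680, -]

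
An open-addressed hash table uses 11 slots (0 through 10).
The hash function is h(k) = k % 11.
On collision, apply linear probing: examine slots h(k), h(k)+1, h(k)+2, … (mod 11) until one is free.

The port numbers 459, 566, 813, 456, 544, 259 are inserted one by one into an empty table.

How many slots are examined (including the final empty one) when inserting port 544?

459 hashes to 8; slot 8 is free => place at 8.
566 hashes to 5; slot 5 is free => place at 5.
813 hashes to 10; slot 10 is free => place at 10.
456 hashes to 5; 5 taken => place at 6.
544 hashes to 5; 5,6 taken => place at 7.
259 hashes to 6; 6,7,8 taken => place at 9.
Table: [-, -, -, -, -, 566, 456, 544, 459, 259, 813]

3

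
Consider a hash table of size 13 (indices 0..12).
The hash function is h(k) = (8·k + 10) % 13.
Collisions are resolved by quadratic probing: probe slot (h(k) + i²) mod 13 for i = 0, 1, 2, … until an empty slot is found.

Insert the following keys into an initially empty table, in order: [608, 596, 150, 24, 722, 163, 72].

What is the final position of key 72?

10

608 hashes to 12; slot 12 is free => place at 12.
596 hashes to 7; slot 7 is free => place at 7.
150 hashes to 1; slot 1 is free => place at 1.
24 hashes to 7; 7 taken => place at 8.
722 hashes to 1; 1 taken => place at 2.
163 hashes to 1; 1,2 taken => place at 5.
72 hashes to 1; 1,2,5 taken => place at 10.
Table: [_, 150, 722, _, _, 163, _, 596, 24, _, 72, _, 608]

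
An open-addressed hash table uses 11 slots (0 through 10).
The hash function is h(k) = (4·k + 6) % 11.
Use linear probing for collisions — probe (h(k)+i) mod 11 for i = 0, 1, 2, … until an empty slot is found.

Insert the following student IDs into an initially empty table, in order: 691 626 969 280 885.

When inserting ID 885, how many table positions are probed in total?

Insert 691: h=9, slot 9 empty => index 9.
Insert 626: h=2, slot 2 empty => index 2.
Insert 969: h=10, slot 10 empty => index 10.
Insert 280: h=4, slot 4 empty => index 4.
Insert 885: h=4, slot 4 occupied => index 5.
Table: [-, -, 626, -, 280, 885, -, -, -, 691, 969]

2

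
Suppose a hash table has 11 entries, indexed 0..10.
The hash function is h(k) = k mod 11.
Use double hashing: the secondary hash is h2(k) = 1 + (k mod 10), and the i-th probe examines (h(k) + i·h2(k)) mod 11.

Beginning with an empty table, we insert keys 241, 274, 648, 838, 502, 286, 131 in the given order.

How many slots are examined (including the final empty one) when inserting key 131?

2

241 hashes to 10; slot 10 is free → place at 10.
274 hashes to 10, h2=5; 10 taken → place at 4.
648 hashes to 10, h2=9; 10 taken → place at 8.
838 hashes to 2; slot 2 is free → place at 2.
502 hashes to 7; slot 7 is free → place at 7.
286 hashes to 0; slot 0 is free → place at 0.
131 hashes to 10, h2=2; 10 taken → place at 1.
Table: [286, 131, 838, ., 274, ., ., 502, 648, ., 241]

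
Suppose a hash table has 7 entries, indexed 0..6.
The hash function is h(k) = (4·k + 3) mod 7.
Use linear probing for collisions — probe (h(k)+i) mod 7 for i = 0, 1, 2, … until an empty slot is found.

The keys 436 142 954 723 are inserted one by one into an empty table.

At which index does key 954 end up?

Insert 436: h=4, slot 4 empty => index 4.
Insert 142: h=4, slot 4 occupied => index 5.
Insert 954: h=4, slots 4,5 occupied => index 6.
Insert 723: h=4, slots 4,5,6 occupied => index 0.
Table: [723, _, _, _, 436, 142, 954]

6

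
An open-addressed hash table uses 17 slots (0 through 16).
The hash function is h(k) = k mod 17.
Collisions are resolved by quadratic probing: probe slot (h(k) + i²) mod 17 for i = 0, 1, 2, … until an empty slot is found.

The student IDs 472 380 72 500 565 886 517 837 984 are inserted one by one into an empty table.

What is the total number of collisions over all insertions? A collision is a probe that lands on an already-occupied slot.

Insert 472: h=13, slot 13 empty => index 13.
Insert 380: h=6, slot 6 empty => index 6.
Insert 72: h=4, slot 4 empty => index 4.
Insert 500: h=7, slot 7 empty => index 7.
Insert 565: h=4, slot 4 occupied => index 5.
Insert 886: h=2, slot 2 empty => index 2.
Insert 517: h=7, slot 7 occupied => index 8.
Insert 837: h=4, slots 4,5,8,13 occupied => index 3.
Insert 984: h=15, slot 15 empty => index 15.
Table: [., ., 886, 837, 72, 565, 380, 500, 517, ., ., ., ., 472, ., 984, .]

6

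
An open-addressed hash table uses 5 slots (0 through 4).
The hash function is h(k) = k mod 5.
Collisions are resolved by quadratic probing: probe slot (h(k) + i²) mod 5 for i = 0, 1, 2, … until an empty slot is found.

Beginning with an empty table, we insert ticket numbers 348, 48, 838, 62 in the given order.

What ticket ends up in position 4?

48

Insert 348: h=3, slot 3 empty => index 3.
Insert 48: h=3, slot 3 occupied => index 4.
Insert 838: h=3, slots 3,4 occupied => index 2.
Insert 62: h=2, slots 2,3 occupied => index 1.
Table: [., 62, 838, 348, 48]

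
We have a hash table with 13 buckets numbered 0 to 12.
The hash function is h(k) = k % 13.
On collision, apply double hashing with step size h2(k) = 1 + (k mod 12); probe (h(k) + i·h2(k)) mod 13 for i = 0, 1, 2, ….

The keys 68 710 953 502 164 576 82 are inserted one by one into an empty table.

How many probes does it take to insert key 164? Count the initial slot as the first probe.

Insert 68: h=3, slot 3 empty -> index 3.
Insert 710: h=8, slot 8 empty -> index 8.
Insert 953: h=4, slot 4 empty -> index 4.
Insert 502: h=8, h2=11, slot 8 occupied -> index 6.
Insert 164: h=8, h2=9, slots 8,4 occupied -> index 0.
Insert 576: h=4, h2=1, slot 4 occupied -> index 5.
Insert 82: h=4, h2=11, slot 4 occupied -> index 2.
Table: [164, ., 82, 68, 953, 576, 502, ., 710, ., ., ., .]

3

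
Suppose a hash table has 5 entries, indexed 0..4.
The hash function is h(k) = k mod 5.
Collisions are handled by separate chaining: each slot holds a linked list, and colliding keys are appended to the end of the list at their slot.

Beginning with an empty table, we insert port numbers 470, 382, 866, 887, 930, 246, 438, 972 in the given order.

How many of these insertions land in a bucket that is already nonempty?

Insert 470: h=0, bucket 0 empty → new chain.
Insert 382: h=2, bucket 2 empty → new chain.
Insert 866: h=1, bucket 1 empty → new chain.
Insert 887: h=2, bucket 2 nonempty → append to chain.
Insert 930: h=0, bucket 0 nonempty → append to chain.
Insert 246: h=1, bucket 1 nonempty → append to chain.
Insert 438: h=3, bucket 3 empty → new chain.
Insert 972: h=2, bucket 2 nonempty → append to chain.
Final buckets:
0: 470 -> 930
1: 866 -> 246
2: 382 -> 887 -> 972
3: 438
4: -

4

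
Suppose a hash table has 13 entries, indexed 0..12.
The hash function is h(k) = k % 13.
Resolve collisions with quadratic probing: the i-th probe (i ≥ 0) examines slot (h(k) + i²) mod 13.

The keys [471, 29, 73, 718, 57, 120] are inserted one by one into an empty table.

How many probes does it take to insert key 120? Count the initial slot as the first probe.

471 hashes to 3; slot 3 is free => place at 3.
29 hashes to 3; 3 taken => place at 4.
73 hashes to 8; slot 8 is free => place at 8.
718 hashes to 3; 3,4 taken => place at 7.
57 hashes to 5; slot 5 is free => place at 5.
120 hashes to 3; 3,4,7 taken => place at 12.
Table: [—, —, —, 471, 29, 57, —, 718, 73, —, —, —, 120]

4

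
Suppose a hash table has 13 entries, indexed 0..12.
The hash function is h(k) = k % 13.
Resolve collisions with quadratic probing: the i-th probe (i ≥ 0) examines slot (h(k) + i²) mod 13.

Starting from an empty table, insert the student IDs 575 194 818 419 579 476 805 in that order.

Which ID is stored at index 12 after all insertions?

194

575 hashes to 3; slot 3 is free -> place at 3.
194 hashes to 12; slot 12 is free -> place at 12.
818 hashes to 12; 12 taken -> place at 0.
419 hashes to 3; 3 taken -> place at 4.
579 hashes to 7; slot 7 is free -> place at 7.
476 hashes to 8; slot 8 is free -> place at 8.
805 hashes to 12; 12,0,3,8 taken -> place at 2.
Table: [818, ∅, 805, 575, 419, ∅, ∅, 579, 476, ∅, ∅, ∅, 194]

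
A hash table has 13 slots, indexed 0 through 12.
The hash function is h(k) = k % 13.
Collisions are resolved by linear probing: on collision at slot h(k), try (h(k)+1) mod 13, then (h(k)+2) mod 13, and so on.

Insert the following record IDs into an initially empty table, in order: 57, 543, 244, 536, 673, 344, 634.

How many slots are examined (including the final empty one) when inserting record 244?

57 hashes to 5; slot 5 is free => place at 5.
543 hashes to 10; slot 10 is free => place at 10.
244 hashes to 10; 10 taken => place at 11.
536 hashes to 3; slot 3 is free => place at 3.
673 hashes to 10; 10,11 taken => place at 12.
344 hashes to 6; slot 6 is free => place at 6.
634 hashes to 10; 10,11,12 taken => place at 0.
Table: [634, ., ., 536, ., 57, 344, ., ., ., 543, 244, 673]

2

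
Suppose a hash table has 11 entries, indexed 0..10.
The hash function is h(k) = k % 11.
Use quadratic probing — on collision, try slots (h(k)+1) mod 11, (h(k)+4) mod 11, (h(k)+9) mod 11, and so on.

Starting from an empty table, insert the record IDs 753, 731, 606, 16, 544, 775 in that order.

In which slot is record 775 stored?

753: h=5 → slot 5
731: h=5, probe 5,6 → slot 6
606: h=1 → slot 1
16: h=5, probe 5,6,9 → slot 9
544: h=5, probe 5,6,9,3 → slot 3
775: h=5, probe 5,6,9,3,10 → slot 10
Table: [., 606, ., 544, ., 753, 731, ., ., 16, 775]

10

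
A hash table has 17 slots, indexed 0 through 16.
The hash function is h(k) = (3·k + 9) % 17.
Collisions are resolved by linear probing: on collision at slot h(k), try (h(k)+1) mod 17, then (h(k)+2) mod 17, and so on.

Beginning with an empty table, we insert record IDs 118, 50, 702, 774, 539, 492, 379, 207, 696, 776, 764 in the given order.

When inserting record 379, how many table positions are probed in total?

4

Insert 118: h=6, slot 6 empty → index 6.
Insert 50: h=6, slot 6 occupied → index 7.
Insert 702: h=7, slot 7 occupied → index 8.
Insert 774: h=2, slot 2 empty → index 2.
Insert 539: h=11, slot 11 empty → index 11.
Insert 492: h=6, slots 6,7,8 occupied → index 9.
Insert 379: h=7, slots 7,8,9 occupied → index 10.
Insert 207: h=1, slot 1 empty → index 1.
Insert 696: h=6, slots 6,7,8,9,10,11 occupied → index 12.
Insert 776: h=8, slots 8,9,10,11,12 occupied → index 13.
Insert 764: h=6, slots 6,7,8,9,10,11,12,13 occupied → index 14.
Table: [∅, 207, 774, ∅, ∅, ∅, 118, 50, 702, 492, 379, 539, 696, 776, 764, ∅, ∅]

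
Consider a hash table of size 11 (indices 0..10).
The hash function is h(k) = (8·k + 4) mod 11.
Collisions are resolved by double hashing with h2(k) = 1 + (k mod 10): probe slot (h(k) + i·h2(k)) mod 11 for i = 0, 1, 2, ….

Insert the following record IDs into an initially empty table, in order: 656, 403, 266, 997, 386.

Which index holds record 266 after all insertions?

1

Insert 656: h=5, slot 5 empty -> index 5.
Insert 403: h=5, h2=4, slot 5 occupied -> index 9.
Insert 266: h=9, h2=7, slots 9,5 occupied -> index 1.
Insert 997: h=5, h2=8, slot 5 occupied -> index 2.
Insert 386: h=1, h2=7, slot 1 occupied -> index 8.
Table: [_, 266, 997, _, _, 656, _, _, 386, 403, _]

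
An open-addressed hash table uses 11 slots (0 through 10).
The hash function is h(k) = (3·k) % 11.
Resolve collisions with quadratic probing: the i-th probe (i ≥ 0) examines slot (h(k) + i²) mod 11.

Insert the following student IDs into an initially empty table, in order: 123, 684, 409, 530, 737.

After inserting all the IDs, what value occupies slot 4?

530

Insert 123: h=6, slot 6 empty → index 6.
Insert 684: h=6, slot 6 occupied → index 7.
Insert 409: h=6, slots 6,7 occupied → index 10.
Insert 530: h=6, slots 6,7,10 occupied → index 4.
Insert 737: h=0, slot 0 empty → index 0.
Table: [737, -, -, -, 530, -, 123, 684, -, -, 409]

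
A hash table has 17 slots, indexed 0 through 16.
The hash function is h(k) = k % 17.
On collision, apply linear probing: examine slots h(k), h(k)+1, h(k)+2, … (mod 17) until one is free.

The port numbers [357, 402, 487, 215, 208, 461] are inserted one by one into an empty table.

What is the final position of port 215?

Insert 357: h=0, slot 0 empty => index 0.
Insert 402: h=11, slot 11 empty => index 11.
Insert 487: h=11, slot 11 occupied => index 12.
Insert 215: h=11, slots 11,12 occupied => index 13.
Insert 208: h=4, slot 4 empty => index 4.
Insert 461: h=2, slot 2 empty => index 2.
Table: [357, _, 461, _, 208, _, _, _, _, _, _, 402, 487, 215, _, _, _]

13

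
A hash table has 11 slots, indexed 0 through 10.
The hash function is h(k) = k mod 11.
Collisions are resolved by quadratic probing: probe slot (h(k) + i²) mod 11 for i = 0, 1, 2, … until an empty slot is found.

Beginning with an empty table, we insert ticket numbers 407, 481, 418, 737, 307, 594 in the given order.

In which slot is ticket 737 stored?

4

407: h=0 => slot 0
481: h=8 => slot 8
418: h=0, probe 0,1 => slot 1
737: h=0, probe 0,1,4 => slot 4
307: h=10 => slot 10
594: h=0, probe 0,1,4,9 => slot 9
Table: [407, 418, _, _, 737, _, _, _, 481, 594, 307]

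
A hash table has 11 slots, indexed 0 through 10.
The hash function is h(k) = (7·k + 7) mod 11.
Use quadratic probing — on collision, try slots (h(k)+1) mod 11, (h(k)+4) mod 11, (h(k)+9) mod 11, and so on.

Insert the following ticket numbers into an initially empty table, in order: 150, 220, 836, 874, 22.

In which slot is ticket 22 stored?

0

Insert 150: h=1, slot 1 empty => index 1.
Insert 220: h=7, slot 7 empty => index 7.
Insert 836: h=7, slot 7 occupied => index 8.
Insert 874: h=9, slot 9 empty => index 9.
Insert 22: h=7, slots 7,8 occupied => index 0.
Table: [22, 150, —, —, —, —, —, 220, 836, 874, —]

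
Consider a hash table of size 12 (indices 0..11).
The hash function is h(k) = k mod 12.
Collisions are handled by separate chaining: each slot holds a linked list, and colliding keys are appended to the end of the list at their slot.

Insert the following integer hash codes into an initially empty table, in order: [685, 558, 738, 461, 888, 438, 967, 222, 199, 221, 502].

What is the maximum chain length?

685 → bucket 1
558 → bucket 6
738 → bucket 6 (collision)
461 → bucket 5
888 → bucket 0
438 → bucket 6 (collision)
967 → bucket 7
222 → bucket 6 (collision)
199 → bucket 7 (collision)
221 → bucket 5 (collision)
502 → bucket 10
Final buckets:
0: 888
1: 685
2: -
3: -
4: -
5: 461 -> 221
6: 558 -> 738 -> 438 -> 222
7: 967 -> 199
8: -
9: -
10: 502
11: -

4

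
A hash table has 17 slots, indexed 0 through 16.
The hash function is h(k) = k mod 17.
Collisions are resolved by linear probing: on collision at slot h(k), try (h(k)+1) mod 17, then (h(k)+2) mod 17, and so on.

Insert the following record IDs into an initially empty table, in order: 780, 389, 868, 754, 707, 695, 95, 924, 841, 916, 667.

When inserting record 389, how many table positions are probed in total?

2

780 hashes to 15; slot 15 is free → place at 15.
389 hashes to 15; 15 taken → place at 16.
868 hashes to 1; slot 1 is free → place at 1.
754 hashes to 6; slot 6 is free → place at 6.
707 hashes to 10; slot 10 is free → place at 10.
695 hashes to 15; 15,16 taken → place at 0.
95 hashes to 10; 10 taken → place at 11.
924 hashes to 6; 6 taken → place at 7.
841 hashes to 8; slot 8 is free → place at 8.
916 hashes to 15; 15,16,0,1 taken → place at 2.
667 hashes to 4; slot 4 is free → place at 4.
Table: [695, 868, 916, -, 667, -, 754, 924, 841, -, 707, 95, -, -, -, 780, 389]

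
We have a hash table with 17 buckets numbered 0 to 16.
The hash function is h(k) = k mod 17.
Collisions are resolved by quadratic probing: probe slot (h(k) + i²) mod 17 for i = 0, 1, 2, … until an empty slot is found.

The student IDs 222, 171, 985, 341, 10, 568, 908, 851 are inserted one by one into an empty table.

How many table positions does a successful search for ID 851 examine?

5

Insert 222: h=1, slot 1 empty -> index 1.
Insert 171: h=1, slot 1 occupied -> index 2.
Insert 985: h=16, slot 16 empty -> index 16.
Insert 341: h=1, slots 1,2 occupied -> index 5.
Insert 10: h=10, slot 10 empty -> index 10.
Insert 568: h=7, slot 7 empty -> index 7.
Insert 908: h=7, slot 7 occupied -> index 8.
Insert 851: h=1, slots 1,2,5,10 occupied -> index 0.
Table: [851, 222, 171, _, _, 341, _, 568, 908, _, 10, _, _, _, _, _, 985]
Lookup 851: h=1, probe 1,2,5,10,0 → found at 0.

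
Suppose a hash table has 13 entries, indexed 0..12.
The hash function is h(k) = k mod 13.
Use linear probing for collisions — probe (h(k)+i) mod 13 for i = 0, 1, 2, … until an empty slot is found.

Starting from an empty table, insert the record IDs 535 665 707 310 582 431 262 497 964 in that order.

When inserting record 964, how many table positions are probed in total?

7

535: h=2 -> slot 2
665: h=2, probe 2,3 -> slot 3
707: h=5 -> slot 5
310: h=11 -> slot 11
582: h=10 -> slot 10
431: h=2, probe 2,3,4 -> slot 4
262: h=2, probe 2,3,4,5,6 -> slot 6
497: h=3, probe 3,4,5,6,7 -> slot 7
964: h=2, probe 2,3,4,5,6,7,8 -> slot 8
Table: [_, _, 535, 665, 431, 707, 262, 497, 964, _, 582, 310, _]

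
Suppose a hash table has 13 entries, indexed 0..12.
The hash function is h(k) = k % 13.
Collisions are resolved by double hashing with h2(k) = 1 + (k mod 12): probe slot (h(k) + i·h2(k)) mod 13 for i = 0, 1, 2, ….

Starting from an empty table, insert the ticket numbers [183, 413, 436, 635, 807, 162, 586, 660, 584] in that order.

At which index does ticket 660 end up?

0

Insert 183: h=1, slot 1 empty => index 1.
Insert 413: h=10, slot 10 empty => index 10.
Insert 436: h=7, slot 7 empty => index 7.
Insert 635: h=11, slot 11 empty => index 11.
Insert 807: h=1, h2=4, slot 1 occupied => index 5.
Insert 162: h=6, slot 6 empty => index 6.
Insert 586: h=1, h2=11, slot 1 occupied => index 12.
Insert 660: h=10, h2=1, slots 10,11,12 occupied => index 0.
Insert 584: h=12, h2=9, slot 12 occupied => index 8.
Table: [660, 183, —, —, —, 807, 162, 436, 584, —, 413, 635, 586]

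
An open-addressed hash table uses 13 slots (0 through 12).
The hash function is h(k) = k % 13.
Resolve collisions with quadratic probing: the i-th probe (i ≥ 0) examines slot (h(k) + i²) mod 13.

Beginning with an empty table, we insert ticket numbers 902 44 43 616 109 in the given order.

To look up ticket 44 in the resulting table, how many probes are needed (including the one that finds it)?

2

Insert 902: h=5, slot 5 empty → index 5.
Insert 44: h=5, slot 5 occupied → index 6.
Insert 43: h=4, slot 4 empty → index 4.
Insert 616: h=5, slots 5,6 occupied → index 9.
Insert 109: h=5, slots 5,6,9 occupied → index 1.
Table: [_, 109, _, _, 43, 902, 44, _, _, 616, _, _, _]
Lookup 44: h=5, probe 5,6 → found at 6.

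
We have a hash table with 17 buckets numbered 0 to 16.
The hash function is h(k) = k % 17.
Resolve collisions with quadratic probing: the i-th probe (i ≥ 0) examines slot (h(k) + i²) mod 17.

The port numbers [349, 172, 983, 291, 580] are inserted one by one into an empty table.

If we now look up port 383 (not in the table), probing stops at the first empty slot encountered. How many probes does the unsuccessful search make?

349 hashes to 9; slot 9 is free → place at 9.
172 hashes to 2; slot 2 is free → place at 2.
983 hashes to 14; slot 14 is free → place at 14.
291 hashes to 2; 2 taken → place at 3.
580 hashes to 2; 2,3 taken → place at 6.
Table: [., ., 172, 291, ., ., 580, ., ., 349, ., ., ., ., 983, ., .]
Lookup 383: h=9, probe 9,10 → slot 10 empty, not found.

2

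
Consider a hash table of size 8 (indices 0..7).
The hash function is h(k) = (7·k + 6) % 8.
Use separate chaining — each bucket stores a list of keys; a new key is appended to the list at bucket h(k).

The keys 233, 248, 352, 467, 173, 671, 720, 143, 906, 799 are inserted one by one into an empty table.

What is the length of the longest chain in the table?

233 → bucket 5
248 → bucket 6
352 → bucket 6 (collision)
467 → bucket 3
173 → bucket 1
671 → bucket 7
720 → bucket 6 (collision)
143 → bucket 7 (collision)
906 → bucket 4
799 → bucket 7 (collision)
Final buckets:
0: -
1: 173
2: -
3: 467
4: 906
5: 233
6: 248 -> 352 -> 720
7: 671 -> 143 -> 799

3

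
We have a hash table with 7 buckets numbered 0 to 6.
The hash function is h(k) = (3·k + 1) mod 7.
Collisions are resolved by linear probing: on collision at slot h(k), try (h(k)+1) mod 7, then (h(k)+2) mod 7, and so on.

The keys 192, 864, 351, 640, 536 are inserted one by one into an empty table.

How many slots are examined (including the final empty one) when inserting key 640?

192: h=3 => slot 3
864: h=3, probe 3,4 => slot 4
351: h=4, probe 4,5 => slot 5
640: h=3, probe 3,4,5,6 => slot 6
536: h=6, probe 6,0 => slot 0
Table: [536, -, -, 192, 864, 351, 640]

4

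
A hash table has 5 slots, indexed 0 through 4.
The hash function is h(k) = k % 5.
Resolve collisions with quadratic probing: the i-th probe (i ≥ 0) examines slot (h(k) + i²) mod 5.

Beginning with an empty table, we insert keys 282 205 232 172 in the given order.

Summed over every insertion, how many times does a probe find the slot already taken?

3

282: h=2 => slot 2
205: h=0 => slot 0
232: h=2, probe 2,3 => slot 3
172: h=2, probe 2,3,1 => slot 1
Table: [205, 172, 282, 232, -]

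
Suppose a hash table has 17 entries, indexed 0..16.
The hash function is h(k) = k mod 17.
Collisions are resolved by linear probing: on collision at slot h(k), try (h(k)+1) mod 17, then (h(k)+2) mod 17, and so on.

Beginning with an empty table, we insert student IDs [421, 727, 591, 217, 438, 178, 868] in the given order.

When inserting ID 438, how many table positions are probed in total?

Insert 421: h=13, slot 13 empty => index 13.
Insert 727: h=13, slot 13 occupied => index 14.
Insert 591: h=13, slots 13,14 occupied => index 15.
Insert 217: h=13, slots 13,14,15 occupied => index 16.
Insert 438: h=13, slots 13,14,15,16 occupied => index 0.
Insert 178: h=8, slot 8 empty => index 8.
Insert 868: h=1, slot 1 empty => index 1.
Table: [438, 868, —, —, —, —, —, —, 178, —, —, —, —, 421, 727, 591, 217]

5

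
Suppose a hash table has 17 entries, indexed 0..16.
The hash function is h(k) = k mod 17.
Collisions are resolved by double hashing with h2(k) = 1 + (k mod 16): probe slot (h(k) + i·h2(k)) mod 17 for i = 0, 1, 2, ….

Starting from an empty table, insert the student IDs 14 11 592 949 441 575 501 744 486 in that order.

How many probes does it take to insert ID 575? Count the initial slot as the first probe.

2

Insert 14: h=14, slot 14 empty => index 14.
Insert 11: h=11, slot 11 empty => index 11.
Insert 592: h=14, h2=1, slot 14 occupied => index 15.
Insert 949: h=14, h2=6, slot 14 occupied => index 3.
Insert 441: h=16, slot 16 empty => index 16.
Insert 575: h=14, h2=16, slot 14 occupied => index 13.
Insert 501: h=8, slot 8 empty => index 8.
Insert 744: h=13, h2=9, slot 13 occupied => index 5.
Insert 486: h=10, slot 10 empty => index 10.
Table: [-, -, -, 949, -, 744, -, -, 501, -, 486, 11, -, 575, 14, 592, 441]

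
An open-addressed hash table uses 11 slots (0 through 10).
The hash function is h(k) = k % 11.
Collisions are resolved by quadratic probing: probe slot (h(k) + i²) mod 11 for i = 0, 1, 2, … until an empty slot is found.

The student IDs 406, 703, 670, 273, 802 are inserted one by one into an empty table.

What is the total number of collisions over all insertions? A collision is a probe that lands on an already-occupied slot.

406 hashes to 10; slot 10 is free => place at 10.
703 hashes to 10; 10 taken => place at 0.
670 hashes to 10; 10,0 taken => place at 3.
273 hashes to 9; slot 9 is free => place at 9.
802 hashes to 10; 10,0,3 taken => place at 8.
Table: [703, _, _, 670, _, _, _, _, 802, 273, 406]

6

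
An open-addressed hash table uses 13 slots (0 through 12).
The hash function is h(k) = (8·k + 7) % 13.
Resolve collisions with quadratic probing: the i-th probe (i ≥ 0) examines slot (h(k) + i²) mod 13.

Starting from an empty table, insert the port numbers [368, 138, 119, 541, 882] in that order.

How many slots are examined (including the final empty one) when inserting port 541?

2

368 hashes to 0; slot 0 is free => place at 0.
138 hashes to 6; slot 6 is free => place at 6.
119 hashes to 10; slot 10 is free => place at 10.
541 hashes to 6; 6 taken => place at 7.
882 hashes to 4; slot 4 is free => place at 4.
Table: [368, -, -, -, 882, -, 138, 541, -, -, 119, -, -]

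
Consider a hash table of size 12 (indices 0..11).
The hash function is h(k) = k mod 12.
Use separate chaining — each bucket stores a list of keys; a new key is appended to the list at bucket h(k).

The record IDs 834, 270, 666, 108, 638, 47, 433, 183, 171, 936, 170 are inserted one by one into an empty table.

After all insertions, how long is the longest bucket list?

Insert 834: h=6, bucket 6 empty → new chain.
Insert 270: h=6, bucket 6 nonempty → append to chain.
Insert 666: h=6, bucket 6 nonempty → append to chain.
Insert 108: h=0, bucket 0 empty → new chain.
Insert 638: h=2, bucket 2 empty → new chain.
Insert 47: h=11, bucket 11 empty → new chain.
Insert 433: h=1, bucket 1 empty → new chain.
Insert 183: h=3, bucket 3 empty → new chain.
Insert 171: h=3, bucket 3 nonempty → append to chain.
Insert 936: h=0, bucket 0 nonempty → append to chain.
Insert 170: h=2, bucket 2 nonempty → append to chain.
Final buckets:
0: 108 -> 936
1: 433
2: 638 -> 170
3: 183 -> 171
4: .
5: .
6: 834 -> 270 -> 666
7: .
8: .
9: .
10: .
11: 47

3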